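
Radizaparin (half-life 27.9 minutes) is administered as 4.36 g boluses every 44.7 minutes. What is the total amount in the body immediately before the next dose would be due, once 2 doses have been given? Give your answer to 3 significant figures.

1.91 g

The 2 doses were given 89.4, 44.7 minutes ago.
Total = 4.36·(1/2)^(89.4/27.9) + 4.36·(1/2)^(44.7/27.9)
      = 0.47304 + 1.4361 ≈ 1.9092 g.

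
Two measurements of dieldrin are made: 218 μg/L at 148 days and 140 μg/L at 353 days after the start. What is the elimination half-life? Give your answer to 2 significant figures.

320 days

Over Δt = 353 − 148 = 205 days, the level fell by a factor of 218/140 ≈ 1.5571.
n = log₂(1.5571) ≈ 0.6389 half-lives, so t½ = 205/0.6389 ≈ 320.86 days.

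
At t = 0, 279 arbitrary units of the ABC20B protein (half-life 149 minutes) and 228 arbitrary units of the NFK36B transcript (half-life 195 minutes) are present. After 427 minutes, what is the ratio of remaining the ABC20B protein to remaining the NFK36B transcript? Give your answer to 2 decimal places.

0.77

ABC20B protein: 279 × (1/2)^(427/149) = 279 × (1/2)^2.8658 ≈ 38.276 arbitrary units.
NFK36B transcript: 228 × (1/2)^(427/195) = 228 × (1/2)^2.1897 ≈ 49.975 arbitrary units.
Ratio ≈ 38.276 / 49.975 ≈ 0.76589.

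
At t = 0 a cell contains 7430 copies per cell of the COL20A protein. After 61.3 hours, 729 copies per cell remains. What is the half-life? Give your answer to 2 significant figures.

18 hours

A/A₀ = 729/7430 ≈ 0.098116.
n = log₂(10.192) ≈ 3.3494 half-lives elapsed in 61.3 hours.
t½ = 61.3/3.3494 ≈ 18.302 hours.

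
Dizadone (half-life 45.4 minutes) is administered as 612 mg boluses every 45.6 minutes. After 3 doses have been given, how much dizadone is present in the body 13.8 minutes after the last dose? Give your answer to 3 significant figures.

866 mg

The 3 doses were given 105, 59.4, 13.8 minutes ago.
Total = 612·(1/2)^(105/45.4) + 612·(1/2)^(59.4/45.4) + 612·(1/2)^(13.8/45.4)
      = 123.18 + 247.11 + 495.73 ≈ 866.02 mg.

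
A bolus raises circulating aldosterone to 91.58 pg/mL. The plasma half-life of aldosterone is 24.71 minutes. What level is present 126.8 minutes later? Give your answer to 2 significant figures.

2.6 pg/mL

Number of half-lives: n = 126.8/24.71 ≈ 5.1315.
Remaining = 91.58 × (1/2)^5.1315 = 91.58 × 0.028527 ≈ 2.6125 pg/mL.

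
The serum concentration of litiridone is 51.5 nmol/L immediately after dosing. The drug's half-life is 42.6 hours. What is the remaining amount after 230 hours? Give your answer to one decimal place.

1.2 nmol/L

Number of half-lives: n = 230/42.6 ≈ 5.3991.
Remaining = 51.5 × (1/2)^5.3991 = 51.5 × 0.023698 ≈ 1.2205 nmol/L.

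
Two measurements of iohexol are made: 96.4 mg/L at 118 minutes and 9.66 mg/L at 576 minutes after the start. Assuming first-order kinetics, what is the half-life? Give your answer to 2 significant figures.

Over Δt = 576 − 118 = 458 minutes, the level fell by a factor of 96.4/9.66 ≈ 9.9793.
n = log₂(9.9793) ≈ 3.3189 half-lives, so t½ = 458/3.3189 ≈ 138 minutes.

140 minutes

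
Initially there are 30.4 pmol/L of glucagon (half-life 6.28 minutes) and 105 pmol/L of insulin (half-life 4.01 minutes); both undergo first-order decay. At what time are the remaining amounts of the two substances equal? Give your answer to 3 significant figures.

Set 30.4·(1/2)^(t/6.28) = 105·(1/2)^(t/4.01).
Taking log₂: log₂(30.4/105) = t·(1/6.28 − 1/4.01).
log₂(0.28952) = -1.7882; 1/6.28 − 1/4.01 = -0.090141.
t = -1.7882 / -0.090141 ≈ 19.838 minutes.

19.8 minutes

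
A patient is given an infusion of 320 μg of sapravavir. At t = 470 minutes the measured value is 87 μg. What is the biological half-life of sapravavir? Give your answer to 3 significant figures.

A/A₀ = 87/320 ≈ 0.27187.
n = log₂(3.6782) ≈ 1.879 half-lives elapsed in 470 minutes.
t½ = 470/1.879 ≈ 250.14 minutes.

250 minutes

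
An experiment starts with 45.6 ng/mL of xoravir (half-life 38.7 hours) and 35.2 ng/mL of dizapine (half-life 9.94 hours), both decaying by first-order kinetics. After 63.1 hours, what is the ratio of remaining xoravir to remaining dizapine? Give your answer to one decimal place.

34.1

xoravir: 45.6 × (1/2)^(63.1/38.7) = 45.6 × (1/2)^1.6305 ≈ 14.728 ng/mL.
dizapine: 35.2 × (1/2)^(63.1/9.94) = 35.2 × (1/2)^6.3481 ≈ 0.43209 ng/mL.
Ratio ≈ 14.728 / 0.43209 ≈ 34.085.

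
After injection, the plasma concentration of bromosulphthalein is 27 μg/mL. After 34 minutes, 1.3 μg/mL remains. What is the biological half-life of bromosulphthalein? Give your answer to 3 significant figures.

A/A₀ = 1.3/27 ≈ 0.048148.
n = log₂(20.769) ≈ 4.3764 half-lives elapsed in 34 minutes.
t½ = 34/4.3764 ≈ 7.769 minutes.

7.77 minutes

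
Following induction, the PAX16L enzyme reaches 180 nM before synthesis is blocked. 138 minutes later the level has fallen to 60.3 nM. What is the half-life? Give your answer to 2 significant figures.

87 minutes

A/A₀ = 60.3/180 ≈ 0.335.
n = log₂(2.9851) ≈ 1.5778 half-lives elapsed in 138 minutes.
t½ = 138/1.5778 ≈ 87.465 minutes.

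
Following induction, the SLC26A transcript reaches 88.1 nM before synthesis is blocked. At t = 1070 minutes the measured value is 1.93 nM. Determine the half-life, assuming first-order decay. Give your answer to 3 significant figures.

A/A₀ = 1.93/88.1 ≈ 0.021907.
n = log₂(45.648) ≈ 5.5125 half-lives elapsed in 1070 minutes.
t½ = 1070/5.5125 ≈ 194.11 minutes.

194 minutes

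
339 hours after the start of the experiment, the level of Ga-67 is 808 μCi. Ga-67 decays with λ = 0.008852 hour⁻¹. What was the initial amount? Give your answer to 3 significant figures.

t½ = ln 2 / λ = 0.69315 / 0.008852 ≈ 78.304 hours.
Number of half-lives elapsed: n = 339/78.304 ≈ 4.3293.
A₀ = A × 2^n = 808 × 2^4.3293 = 808 × 20.102 ≈ 16243 μCi.

16200 μCi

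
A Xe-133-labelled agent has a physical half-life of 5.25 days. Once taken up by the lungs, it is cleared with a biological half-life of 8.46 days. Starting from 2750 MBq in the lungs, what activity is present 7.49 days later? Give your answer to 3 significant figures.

554 MBq

1/t_eff = 1/t_phys + 1/t_biol = 1/5.25 + 1/8.46 = 0.30868 per day.
t_eff = 5.25 × 8.46 / (5.25 + 8.46) ≈ 3.2396 days.
Remaining = 2750 × (1/2)^(7.49/3.2396) = 2750 × (1/2)^2.312 ≈ 553.79 MBq.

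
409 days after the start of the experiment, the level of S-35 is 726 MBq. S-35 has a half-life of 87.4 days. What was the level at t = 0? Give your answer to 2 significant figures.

19000 MBq

Number of half-lives elapsed: n = 409/87.4 ≈ 4.6796.
A₀ = A × 2^n = 726 × 2^4.6796 = 726 × 25.628 ≈ 18606 MBq.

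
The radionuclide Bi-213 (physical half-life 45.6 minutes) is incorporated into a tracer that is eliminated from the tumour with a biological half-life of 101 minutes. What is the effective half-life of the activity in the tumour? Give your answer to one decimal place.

31.4 minutes

1/t_eff = 1/t_phys + 1/t_biol = 1/45.6 + 1/101 = 0.031831 per minute.
t_eff = 45.6 × 101 / (45.6 + 101) ≈ 31.416 minutes.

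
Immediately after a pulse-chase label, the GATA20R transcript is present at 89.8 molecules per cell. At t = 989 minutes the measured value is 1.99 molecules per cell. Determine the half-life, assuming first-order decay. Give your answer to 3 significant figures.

180 minutes

A/A₀ = 1.99/89.8 ≈ 0.02216.
n = log₂(45.126) ≈ 5.4959 half-lives elapsed in 989 minutes.
t½ = 989/5.4959 ≈ 179.95 minutes.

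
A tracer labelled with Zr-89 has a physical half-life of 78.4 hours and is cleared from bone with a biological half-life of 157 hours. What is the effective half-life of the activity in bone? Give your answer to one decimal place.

1/t_eff = 1/t_phys + 1/t_biol = 1/78.4 + 1/157 = 0.019125 per hour.
t_eff = 78.4 × 157 / (78.4 + 157) ≈ 52.289 hours.

52.3 hours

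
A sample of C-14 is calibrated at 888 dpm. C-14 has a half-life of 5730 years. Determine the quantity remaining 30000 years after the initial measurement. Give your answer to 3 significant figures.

23.6 dpm

Number of half-lives: n = 30000/5730 ≈ 5.2356.
Remaining = 888 × (1/2)^5.2356 = 888 × 0.026542 ≈ 23.569 dpm.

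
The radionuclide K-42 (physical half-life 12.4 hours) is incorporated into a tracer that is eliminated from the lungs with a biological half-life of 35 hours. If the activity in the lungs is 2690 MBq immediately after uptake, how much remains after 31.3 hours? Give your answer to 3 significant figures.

1/t_eff = 1/t_phys + 1/t_biol = 1/12.4 + 1/35 = 0.10922 per hour.
t_eff = 12.4 × 35 / (12.4 + 35) ≈ 9.1561 hours.
Remaining = 2690 × (1/2)^(31.3/9.1561) = 2690 × (1/2)^3.4185 ≈ 251.59 MBq.

252 MBq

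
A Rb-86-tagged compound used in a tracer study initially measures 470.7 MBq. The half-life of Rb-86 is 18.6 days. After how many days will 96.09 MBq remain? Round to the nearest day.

43 days

Fraction remaining = 96.09/470.7 ≈ 0.20414.
n = log₂(470.7/96.09) = ln(4.8985)/ln 2 ≈ 2.2923 half-lives.
t = n × t½ = 2.2923 × 18.6 ≈ 42.638 days.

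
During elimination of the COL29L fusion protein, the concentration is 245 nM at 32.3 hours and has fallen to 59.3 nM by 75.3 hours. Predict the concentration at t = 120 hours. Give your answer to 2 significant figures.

14 nM

Over Δt = 75.3 − 32.3 = 43 hours, the level fell by a factor of 245/59.3 ≈ 4.1315.
n = log₂(4.1315) ≈ 2.0467 half-lives, so t½ = 43/2.0467 ≈ 21.01 hours.
From t = 75.3 to t = 120: 59.3 × (1/2)^((120−75.3)/21.01) ≈ 13.57 nM.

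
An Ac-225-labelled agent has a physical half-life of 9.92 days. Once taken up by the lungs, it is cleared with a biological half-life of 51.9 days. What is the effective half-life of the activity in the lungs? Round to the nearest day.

1/t_eff = 1/t_phys + 1/t_biol = 1/9.92 + 1/51.9 = 0.12007 per day.
t_eff = 9.92 × 51.9 / (9.92 + 51.9) ≈ 8.3282 days.

8 days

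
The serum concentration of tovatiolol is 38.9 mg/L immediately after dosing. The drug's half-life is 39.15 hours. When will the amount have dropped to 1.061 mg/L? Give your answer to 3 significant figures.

Fraction remaining = 1.061/38.9 ≈ 0.027275.
n = log₂(38.9/1.061) = ln(36.664)/ln 2 ≈ 5.1963 half-lives.
t = n × t½ = 5.1963 × 39.15 ≈ 203.43 hours.

203 hours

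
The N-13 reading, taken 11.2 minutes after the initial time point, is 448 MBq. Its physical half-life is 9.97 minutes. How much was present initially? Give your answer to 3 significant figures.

976 MBq

Number of half-lives elapsed: n = 11.2/9.97 ≈ 1.1234.
A₀ = A × 2^n = 448 × 2^1.1234 = 448 × 2.1786 ≈ 975.99 MBq.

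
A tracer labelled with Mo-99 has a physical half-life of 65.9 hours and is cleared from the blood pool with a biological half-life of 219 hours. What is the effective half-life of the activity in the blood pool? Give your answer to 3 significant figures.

1/t_eff = 1/t_phys + 1/t_biol = 1/65.9 + 1/219 = 0.019741 per hour.
t_eff = 65.9 × 219 / (65.9 + 219) ≈ 50.657 hours.

50.7 hours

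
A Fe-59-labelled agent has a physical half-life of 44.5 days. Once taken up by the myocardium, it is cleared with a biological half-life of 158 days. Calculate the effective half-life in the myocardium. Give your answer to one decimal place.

1/t_eff = 1/t_phys + 1/t_biol = 1/44.5 + 1/158 = 0.028801 per day.
t_eff = 44.5 × 158 / (44.5 + 158) ≈ 34.721 days.

34.7 days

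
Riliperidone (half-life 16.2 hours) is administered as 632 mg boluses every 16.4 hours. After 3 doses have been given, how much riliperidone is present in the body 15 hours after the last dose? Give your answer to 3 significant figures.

The 3 doses were given 47.8, 31.4, 15 hours ago.
Total = 632·(1/2)^(47.8/16.2) + 632·(1/2)^(31.4/16.2) + 632·(1/2)^(15/16.2)
      = 81.751 + 164.91 + 332.65 ≈ 579.31 mg.

579 mg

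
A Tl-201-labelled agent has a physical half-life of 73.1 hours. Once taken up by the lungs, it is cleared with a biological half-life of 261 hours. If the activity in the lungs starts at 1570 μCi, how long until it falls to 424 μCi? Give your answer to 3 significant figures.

108 hours

1/t_eff = 1/t_phys + 1/t_biol = 1/73.1 + 1/261 = 0.017511 per hour.
t_eff = 73.1 × 261 / (73.1 + 261) ≈ 57.106 hours.
n = log₂(1570/424) ≈ 1.8886; t = 1.8886 × 57.106 ≈ 107.85 hours.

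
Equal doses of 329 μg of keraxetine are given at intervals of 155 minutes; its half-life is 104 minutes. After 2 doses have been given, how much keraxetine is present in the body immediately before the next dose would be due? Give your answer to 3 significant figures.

159 μg

The 2 doses were given 310, 155 minutes ago.
Total = 329·(1/2)^(310/104) + 329·(1/2)^(155/104)
      = 41.677 + 117.1 ≈ 158.77 μg.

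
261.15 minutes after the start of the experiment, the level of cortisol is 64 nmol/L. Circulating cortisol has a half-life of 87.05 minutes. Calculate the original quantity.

Number of half-lives elapsed: n = 261.15/87.05 ≈ 3.
A₀ = A × 2^n = 64 × 2^3 = 64 × 8 ≈ 512 nmol/L.

512 nmol/L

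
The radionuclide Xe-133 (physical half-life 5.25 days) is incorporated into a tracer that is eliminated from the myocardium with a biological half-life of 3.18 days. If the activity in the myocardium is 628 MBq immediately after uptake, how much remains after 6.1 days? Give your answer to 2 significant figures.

1/t_eff = 1/t_phys + 1/t_biol = 1/5.25 + 1/3.18 = 0.50494 per day.
t_eff = 5.25 × 3.18 / (5.25 + 3.18) ≈ 1.9804 days.
Remaining = 628 × (1/2)^(6.1/1.9804) = 628 × (1/2)^3.0801 ≈ 74.258 MBq.

74 MBq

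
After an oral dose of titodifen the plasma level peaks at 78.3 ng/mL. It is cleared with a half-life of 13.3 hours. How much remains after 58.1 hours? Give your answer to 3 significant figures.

3.79 ng/mL

Number of half-lives: n = 58.1/13.3 ≈ 4.3684.
Remaining = 78.3 × (1/2)^4.3684 = 78.3 × 0.048414 ≈ 3.7908 ng/mL.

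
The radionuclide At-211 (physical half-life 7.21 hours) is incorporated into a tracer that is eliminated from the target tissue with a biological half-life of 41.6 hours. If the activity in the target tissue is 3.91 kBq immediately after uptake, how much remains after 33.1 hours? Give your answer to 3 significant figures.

1/t_eff = 1/t_phys + 1/t_biol = 1/7.21 + 1/41.6 = 0.16273 per hour.
t_eff = 7.21 × 41.6 / (7.21 + 41.6) ≈ 6.145 hours.
Remaining = 3.91 × (1/2)^(33.1/6.145) = 3.91 × (1/2)^5.3865 ≈ 0.09347 kBq.

0.0935 kBq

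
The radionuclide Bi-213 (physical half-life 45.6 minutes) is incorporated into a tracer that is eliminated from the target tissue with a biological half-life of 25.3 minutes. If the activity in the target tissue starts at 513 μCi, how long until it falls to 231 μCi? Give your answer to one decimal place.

1/t_eff = 1/t_phys + 1/t_biol = 1/45.6 + 1/25.3 = 0.061456 per minute.
t_eff = 45.6 × 25.3 / (45.6 + 25.3) ≈ 16.272 minutes.
n = log₂(513/231) ≈ 1.1511; t = 1.1511 × 16.272 ≈ 18.73 minutes.

18.7 minutes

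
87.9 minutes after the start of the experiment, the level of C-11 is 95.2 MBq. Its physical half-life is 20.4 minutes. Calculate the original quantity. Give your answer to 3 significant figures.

Number of half-lives elapsed: n = 87.9/20.4 ≈ 4.3088.
A₀ = A × 2^n = 95.2 × 2^4.3088 = 95.2 × 19.819 ≈ 1886.8 MBq.

1890 MBq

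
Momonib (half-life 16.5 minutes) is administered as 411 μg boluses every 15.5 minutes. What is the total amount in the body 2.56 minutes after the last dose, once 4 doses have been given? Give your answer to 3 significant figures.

The 4 doses were given 49.06, 33.56, 18.06, 2.56 minutes ago.
Total = 411·(1/2)^(49.06/16.5) + 411·(1/2)^(33.56/16.5) + 411·(1/2)^(18.06/16.5) + 411·(1/2)^(2.56/16.5)
      = 52.333 + 100.36 + 192.46 + 369.09 ≈ 714.25 μg.

714 μg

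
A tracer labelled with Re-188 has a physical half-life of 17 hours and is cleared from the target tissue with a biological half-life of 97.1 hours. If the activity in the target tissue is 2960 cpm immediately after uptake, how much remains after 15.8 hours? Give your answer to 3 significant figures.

1/t_eff = 1/t_phys + 1/t_biol = 1/17 + 1/97.1 = 0.069122 per hour.
t_eff = 17 × 97.1 / (17 + 97.1) ≈ 14.467 hours.
Remaining = 2960 × (1/2)^(15.8/14.467) = 2960 × (1/2)^1.0921 ≈ 1388.4 cpm.

1390 cpm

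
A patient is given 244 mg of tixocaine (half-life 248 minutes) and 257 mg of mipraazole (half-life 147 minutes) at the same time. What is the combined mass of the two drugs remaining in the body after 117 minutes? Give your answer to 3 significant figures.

324 mg

tixocaine: 244 × (1/2)^(117/248) = 244 × (1/2)^0.47177 ≈ 175.94 mg.
mipraazole: 257 × (1/2)^(117/147) = 257 × (1/2)^0.79592 ≈ 148.03 mg.
Total = 175.94 + 148.03 ≈ 323.97 mg.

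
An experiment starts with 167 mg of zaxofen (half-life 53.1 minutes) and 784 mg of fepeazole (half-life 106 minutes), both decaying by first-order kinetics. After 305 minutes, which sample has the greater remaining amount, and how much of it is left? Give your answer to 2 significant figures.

fepeazole, 110 mg

zaxofen: 167 × (1/2)^5.7439 ≈ 3.1163 mg.
fepeazole: 784 × (1/2)^2.8774 ≈ 106.7 mg.
Fepeazole has more remaining, at ≈ 106.7 mg.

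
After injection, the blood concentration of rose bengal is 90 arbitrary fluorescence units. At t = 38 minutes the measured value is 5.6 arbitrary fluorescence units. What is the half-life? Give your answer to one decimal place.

A/A₀ = 5.6/90 ≈ 0.062222.
n = log₂(16.071) ≈ 4.0064 half-lives elapsed in 38 minutes.
t½ = 38/4.0064 ≈ 9.4848 minutes.

9.5 minutes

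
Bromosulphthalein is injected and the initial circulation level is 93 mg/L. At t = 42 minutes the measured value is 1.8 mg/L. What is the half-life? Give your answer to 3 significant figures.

A/A₀ = 1.8/93 ≈ 0.019355.
n = log₂(51.667) ≈ 5.6912 half-lives elapsed in 42 minutes.
t½ = 42/5.6912 ≈ 7.3799 minutes.

7.38 minutes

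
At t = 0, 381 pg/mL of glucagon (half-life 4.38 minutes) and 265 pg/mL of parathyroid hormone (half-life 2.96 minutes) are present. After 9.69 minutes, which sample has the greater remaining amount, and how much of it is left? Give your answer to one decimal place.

glucagon, 82.2 pg/mL

glucagon: 381 × (1/2)^2.2123 ≈ 82.214 pg/mL.
parathyroid hormone: 265 × (1/2)^3.2736 ≈ 27.402 pg/mL.
Glucagon has more remaining, at ≈ 82.214 pg/mL.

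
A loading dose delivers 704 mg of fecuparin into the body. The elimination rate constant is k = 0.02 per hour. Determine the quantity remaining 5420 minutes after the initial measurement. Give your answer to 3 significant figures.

116 mg

t½ = ln 2 / k = 0.69315 / 0.02 ≈ 34.657 hours.
Convert the elapsed time: 5420 minutes = 90.3333 hours.
Number of half-lives: n = 90.3333/34.657 ≈ 2.6065.
Remaining = 704 × (1/2)^2.6065 = 704 × 0.1642 ≈ 115.6 mg.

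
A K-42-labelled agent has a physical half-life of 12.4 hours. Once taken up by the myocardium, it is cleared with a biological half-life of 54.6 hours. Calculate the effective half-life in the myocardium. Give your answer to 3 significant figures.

1/t_eff = 1/t_phys + 1/t_biol = 1/12.4 + 1/54.6 = 0.09896 per hour.
t_eff = 12.4 × 54.6 / (12.4 + 54.6) ≈ 10.105 hours.

10.1 hours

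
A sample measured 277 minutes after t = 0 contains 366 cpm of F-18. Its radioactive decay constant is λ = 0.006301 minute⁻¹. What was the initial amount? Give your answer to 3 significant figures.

2100 cpm

t½ = ln 2 / λ = 0.69315 / 0.006301 ≈ 110.01 minutes.
Number of half-lives elapsed: n = 277/110.01 ≈ 2.518.
A₀ = A × 2^n = 366 × 2^2.518 = 366 × 5.7281 ≈ 2096.5 cpm.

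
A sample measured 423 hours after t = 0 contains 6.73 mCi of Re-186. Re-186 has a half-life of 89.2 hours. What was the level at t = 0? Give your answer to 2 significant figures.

180 mCi

Number of half-lives elapsed: n = 423/89.2 ≈ 4.7422.
A₀ = A × 2^n = 6.73 × 2^4.7422 = 6.73 × 26.763 ≈ 180.11 mCi.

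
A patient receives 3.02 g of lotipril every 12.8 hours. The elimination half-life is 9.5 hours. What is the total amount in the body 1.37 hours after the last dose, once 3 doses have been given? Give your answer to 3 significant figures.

The 3 doses were given 26.97, 14.17, 1.37 hours ago.
Total = 3.02·(1/2)^(26.97/9.5) + 3.02·(1/2)^(14.17/9.5) + 3.02·(1/2)^(1.37/9.5)
      = 0.42208 + 1.074 + 2.7327 ≈ 4.2288 g.

4.23 g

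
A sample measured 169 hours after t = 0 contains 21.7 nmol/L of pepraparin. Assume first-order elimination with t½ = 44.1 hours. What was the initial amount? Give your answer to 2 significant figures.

Number of half-lives elapsed: n = 169/44.1 ≈ 3.8322.
A₀ = A × 2^n = 21.7 × 2^3.8322 = 21.7 × 14.243 ≈ 309.08 nmol/L.

310 nmol/L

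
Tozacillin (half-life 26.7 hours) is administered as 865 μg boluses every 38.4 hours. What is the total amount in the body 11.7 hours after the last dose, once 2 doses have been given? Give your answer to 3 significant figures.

The 2 doses were given 50.1, 11.7 hours ago.
Total = 865·(1/2)^(50.1/26.7) + 865·(1/2)^(11.7/26.7)
      = 235.59 + 638.42 ≈ 874.01 μg.

874 μg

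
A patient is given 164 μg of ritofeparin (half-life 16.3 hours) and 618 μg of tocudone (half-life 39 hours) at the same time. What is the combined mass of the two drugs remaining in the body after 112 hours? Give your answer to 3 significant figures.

85.8 μg

ritofeparin: 164 × (1/2)^(112/16.3) = 164 × (1/2)^6.8712 ≈ 1.4009 μg.
tocudone: 618 × (1/2)^(112/39) = 618 × (1/2)^2.8718 ≈ 84.429 μg.
Total = 1.4009 + 84.429 ≈ 85.83 μg.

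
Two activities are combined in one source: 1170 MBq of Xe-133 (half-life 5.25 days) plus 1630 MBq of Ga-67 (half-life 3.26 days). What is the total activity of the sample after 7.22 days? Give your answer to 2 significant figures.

800 MBq

Xe-133: 1170 × (1/2)^(7.22/5.25) = 1170 × (1/2)^1.3752 ≈ 451.02 MBq.
Ga-67: 1630 × (1/2)^(7.22/3.26) = 1630 × (1/2)^2.2147 ≈ 351.15 MBq.
Total = 451.02 + 351.15 ≈ 802.17 MBq.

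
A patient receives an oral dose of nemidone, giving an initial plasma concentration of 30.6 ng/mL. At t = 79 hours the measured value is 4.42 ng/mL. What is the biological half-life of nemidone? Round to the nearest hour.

28 hours

A/A₀ = 4.42/30.6 ≈ 0.14444.
n = log₂(6.9231) ≈ 2.7914 half-lives elapsed in 79 hours.
t½ = 79/2.7914 ≈ 28.301 hours.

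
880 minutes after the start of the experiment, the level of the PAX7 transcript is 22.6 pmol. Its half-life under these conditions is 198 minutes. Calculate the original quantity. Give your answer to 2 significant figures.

Number of half-lives elapsed: n = 880/198 ≈ 4.4444.
A₀ = A × 2^n = 22.6 × 2^4.4444 = 22.6 × 21.773 ≈ 492.06 pmol.

490 pmol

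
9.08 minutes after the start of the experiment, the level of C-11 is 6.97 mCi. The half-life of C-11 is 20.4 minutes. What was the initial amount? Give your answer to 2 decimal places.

9.49 mCi

Number of half-lives elapsed: n = 9.08/20.4 ≈ 0.4451.
A₀ = A × 2^n = 6.97 × 2^0.4451 = 6.97 × 1.3614 ≈ 9.489 mCi.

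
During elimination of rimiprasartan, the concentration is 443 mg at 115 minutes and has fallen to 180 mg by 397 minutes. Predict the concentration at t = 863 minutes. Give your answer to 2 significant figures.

41 mg

Over Δt = 397 − 115 = 282 minutes, the level fell by a factor of 443/180 ≈ 2.4611.
n = log₂(2.4611) ≈ 1.2993 half-lives, so t½ = 282/1.2993 ≈ 217.04 minutes.
From t = 397 to t = 863: 180 × (1/2)^((863−397)/217.04) ≈ 40.638 mg.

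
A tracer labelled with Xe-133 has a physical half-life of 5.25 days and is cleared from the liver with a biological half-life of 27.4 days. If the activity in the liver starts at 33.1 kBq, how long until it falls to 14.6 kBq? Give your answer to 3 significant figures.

1/t_eff = 1/t_phys + 1/t_biol = 1/5.25 + 1/27.4 = 0.22697 per day.
t_eff = 5.25 × 27.4 / (5.25 + 27.4) ≈ 4.4058 days.
n = log₂(33.1/14.6) ≈ 1.1809; t = 1.1809 × 4.4058 ≈ 5.2027 days.

5.20 days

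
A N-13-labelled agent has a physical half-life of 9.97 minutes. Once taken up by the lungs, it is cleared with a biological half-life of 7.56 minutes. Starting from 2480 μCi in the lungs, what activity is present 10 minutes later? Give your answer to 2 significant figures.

490 μCi

1/t_eff = 1/t_phys + 1/t_biol = 1/9.97 + 1/7.56 = 0.23258 per minute.
t_eff = 9.97 × 7.56 / (9.97 + 7.56) ≈ 4.2997 minutes.
Remaining = 2480 × (1/2)^(10/4.2997) = 2480 × (1/2)^2.3258 ≈ 494.68 μCi.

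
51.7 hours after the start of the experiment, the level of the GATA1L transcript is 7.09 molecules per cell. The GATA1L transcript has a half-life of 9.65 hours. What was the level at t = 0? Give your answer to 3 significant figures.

Number of half-lives elapsed: n = 51.7/9.65 ≈ 5.3575.
A₀ = A × 2^n = 7.09 × 2^5.3575 = 7.09 × 40.999 ≈ 290.68 molecules per cell.

291 molecules per cell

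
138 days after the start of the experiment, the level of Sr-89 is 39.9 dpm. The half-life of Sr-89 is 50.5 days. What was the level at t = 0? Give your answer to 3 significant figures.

265 dpm

Number of half-lives elapsed: n = 138/50.5 ≈ 2.7327.
A₀ = A × 2^n = 39.9 × 2^2.7327 = 39.9 × 6.6469 ≈ 265.21 dpm.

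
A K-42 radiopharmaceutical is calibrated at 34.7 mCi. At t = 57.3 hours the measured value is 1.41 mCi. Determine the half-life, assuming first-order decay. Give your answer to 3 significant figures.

12.4 hours

A/A₀ = 1.41/34.7 ≈ 0.040634.
n = log₂(24.61) ≈ 4.6212 half-lives elapsed in 57.3 hours.
t½ = 57.3/4.6212 ≈ 12.399 hours.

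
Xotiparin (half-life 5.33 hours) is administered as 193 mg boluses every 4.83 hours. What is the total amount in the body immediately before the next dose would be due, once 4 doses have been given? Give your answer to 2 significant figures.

200 mg

The 4 doses were given 19.32, 14.49, 9.66, 4.83 hours ago.
Total = 193·(1/2)^(19.32/5.33) + 193·(1/2)^(14.49/5.33) + 193·(1/2)^(9.66/5.33) + 193·(1/2)^(4.83/5.33)
      = 15.646 + 29.321 + 54.951 + 102.98 ≈ 202.9 mg.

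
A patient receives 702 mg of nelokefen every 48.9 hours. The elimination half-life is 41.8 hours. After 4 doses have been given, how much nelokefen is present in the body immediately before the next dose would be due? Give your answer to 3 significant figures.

540 mg

The 4 doses were given 195.6, 146.7, 97.8, 48.9 hours ago.
Total = 702·(1/2)^(195.6/41.8) + 702·(1/2)^(146.7/41.8) + 702·(1/2)^(97.8/41.8) + 702·(1/2)^(48.9/41.8)
      = 27.396 + 61.638 + 138.68 + 312.01 ≈ 539.73 mg.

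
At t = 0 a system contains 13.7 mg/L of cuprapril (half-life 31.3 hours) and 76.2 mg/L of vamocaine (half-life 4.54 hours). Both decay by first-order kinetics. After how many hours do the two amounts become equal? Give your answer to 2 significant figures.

13 hours

Set 13.7·(1/2)^(t/31.3) = 76.2·(1/2)^(t/4.54).
Taking log₂: log₂(13.7/76.2) = t·(1/31.3 − 1/4.54).
log₂(0.17979) = -2.4756; 1/31.3 − 1/4.54 = -0.18832.
t = -2.4756 / -0.18832 ≈ 13.146 hours.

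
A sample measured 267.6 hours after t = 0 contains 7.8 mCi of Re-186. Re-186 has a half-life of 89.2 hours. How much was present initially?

Number of half-lives elapsed: n = 267.6/89.2 ≈ 3.
A₀ = A × 2^n = 7.8 × 2^3 = 7.8 × 8 ≈ 62.4 mCi.

62.4 mCi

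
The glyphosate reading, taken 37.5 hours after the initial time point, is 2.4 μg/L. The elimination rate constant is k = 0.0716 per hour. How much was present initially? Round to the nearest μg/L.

t½ = ln 2 / k = 0.69315 / 0.0716 ≈ 9.6808 hours.
Number of half-lives elapsed: n = 37.5/9.6808 ≈ 3.8736.
A₀ = A × 2^n = 2.4 × 2^3.8736 = 2.4 × 14.658 ≈ 35.18 μg/L.

35 μg/L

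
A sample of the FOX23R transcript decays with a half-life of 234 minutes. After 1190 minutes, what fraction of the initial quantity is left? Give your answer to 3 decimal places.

n = 1190/234 ≈ 5.0855 half-lives.
Fraction remaining = (1/2)^5.0855 ≈ 0.029452.

0.029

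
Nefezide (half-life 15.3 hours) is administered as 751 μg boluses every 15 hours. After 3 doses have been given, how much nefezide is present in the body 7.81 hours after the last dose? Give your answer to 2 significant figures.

The 3 doses were given 37.81, 22.81, 7.81 hours ago.
Total = 751·(1/2)^(37.81/15.3) + 751·(1/2)^(22.81/15.3) + 751·(1/2)^(7.81/15.3)
      = 135.43 + 267.21 + 527.2 ≈ 929.84 μg.

930 μg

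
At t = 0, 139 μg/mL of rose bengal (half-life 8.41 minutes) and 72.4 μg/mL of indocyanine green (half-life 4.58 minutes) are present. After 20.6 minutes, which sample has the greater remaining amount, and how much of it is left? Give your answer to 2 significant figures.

rose bengal: 139 × (1/2)^2.4495 ≈ 25.448 μg/mL.
indocyanine green: 72.4 × (1/2)^4.4978 ≈ 3.2045 μg/mL.
Rose bengal has more remaining, at ≈ 25.448 μg/mL.

rose bengal, 25 μg/mL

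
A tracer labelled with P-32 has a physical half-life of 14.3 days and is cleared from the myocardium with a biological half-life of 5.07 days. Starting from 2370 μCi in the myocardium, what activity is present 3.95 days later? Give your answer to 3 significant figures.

1/t_eff = 1/t_phys + 1/t_biol = 1/14.3 + 1/5.07 = 0.26717 per day.
t_eff = 14.3 × 5.07 / (14.3 + 5.07) ≈ 3.743 days.
Remaining = 2370 × (1/2)^(3.95/3.743) = 2370 × (1/2)^1.0553 ≈ 1140.4 μCi.

1140 μCi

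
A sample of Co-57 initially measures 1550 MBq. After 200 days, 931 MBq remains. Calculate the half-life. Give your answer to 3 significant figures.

A/A₀ = 931/1550 ≈ 0.60065.
n = log₂(1.6649) ≈ 0.73542 half-lives elapsed in 200 days.
t½ = 200/0.73542 ≈ 271.96 days.

272 days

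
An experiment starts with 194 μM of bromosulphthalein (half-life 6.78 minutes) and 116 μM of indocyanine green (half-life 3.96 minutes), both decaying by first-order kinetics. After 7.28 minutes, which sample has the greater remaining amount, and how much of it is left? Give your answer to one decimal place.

bromosulphthalein, 92.2 μM

bromosulphthalein: 194 × (1/2)^1.0737 ≈ 92.166 μM.
indocyanine green: 116 × (1/2)^1.8384 ≈ 32.438 μM.
Bromosulphthalein has more remaining, at ≈ 92.166 μM.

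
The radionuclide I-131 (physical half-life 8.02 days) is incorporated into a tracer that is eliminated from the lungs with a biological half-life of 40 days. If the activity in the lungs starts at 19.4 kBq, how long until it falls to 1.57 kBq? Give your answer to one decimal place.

24.2 days

1/t_eff = 1/t_phys + 1/t_biol = 1/8.02 + 1/40 = 0.14969 per day.
t_eff = 8.02 × 40 / (8.02 + 40) ≈ 6.6805 days.
n = log₂(19.4/1.57) ≈ 3.6272; t = 3.6272 × 6.6805 ≈ 24.232 days.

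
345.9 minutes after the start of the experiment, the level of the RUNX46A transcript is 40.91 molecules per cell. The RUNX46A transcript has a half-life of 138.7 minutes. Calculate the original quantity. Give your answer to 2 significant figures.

Number of half-lives elapsed: n = 345.9/138.7 ≈ 2.4939.
A₀ = A × 2^n = 40.91 × 2^2.4939 = 40.91 × 5.6329 ≈ 230.44 molecules per cell.

230 molecules per cell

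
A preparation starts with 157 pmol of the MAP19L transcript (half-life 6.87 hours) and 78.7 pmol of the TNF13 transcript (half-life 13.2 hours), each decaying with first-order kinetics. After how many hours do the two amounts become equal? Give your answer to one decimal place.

Set 157·(1/2)^(t/6.87) = 78.7·(1/2)^(t/13.2).
Taking log₂: log₂(157/78.7) = t·(1/6.87 − 1/13.2).
log₂(1.9949) = 0.99633; 1/6.87 − 1/13.2 = 0.069803.
t = 0.99633 / 0.069803 ≈ 14.273 hours.

14.3 hours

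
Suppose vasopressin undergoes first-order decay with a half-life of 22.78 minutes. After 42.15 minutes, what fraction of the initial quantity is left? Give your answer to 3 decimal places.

0.277

n = 42.15/22.78 ≈ 1.8503 half-lives.
Fraction remaining = (1/2)^1.8503 ≈ 0.27733.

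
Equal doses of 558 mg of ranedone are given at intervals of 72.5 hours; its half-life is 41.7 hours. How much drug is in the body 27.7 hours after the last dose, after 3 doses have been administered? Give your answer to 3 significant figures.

489 mg

The 3 doses were given 172.7, 100.2, 27.7 hours ago.
Total = 558·(1/2)^(172.7/41.7) + 558·(1/2)^(100.2/41.7) + 558·(1/2)^(27.7/41.7)
      = 31.617 + 105.51 + 352.1 ≈ 489.23 mg.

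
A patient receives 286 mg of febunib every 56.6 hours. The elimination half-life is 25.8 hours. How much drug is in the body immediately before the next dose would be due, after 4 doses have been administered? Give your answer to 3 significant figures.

The 4 doses were given 226.4, 169.8, 113.2, 56.6 hours ago.
Total = 286·(1/2)^(226.4/25.8) + 286·(1/2)^(169.8/25.8) + 286·(1/2)^(113.2/25.8) + 286·(1/2)^(56.6/25.8)
      = 0.65278 + 2.9865 + 13.664 + 62.513 ≈ 79.816 mg.

79.8 mg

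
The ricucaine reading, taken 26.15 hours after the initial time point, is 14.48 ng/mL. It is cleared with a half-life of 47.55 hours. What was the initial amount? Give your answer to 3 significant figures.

21.2 ng/mL

Number of half-lives elapsed: n = 26.15/47.55 ≈ 0.54995.
A₀ = A × 2^n = 14.48 × 2^0.54995 = 14.48 × 1.464 ≈ 21.199 ng/mL.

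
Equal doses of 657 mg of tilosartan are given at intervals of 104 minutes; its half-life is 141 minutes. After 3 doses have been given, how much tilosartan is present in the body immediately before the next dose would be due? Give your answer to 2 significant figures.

The 3 doses were given 312, 208, 104 minutes ago.
Total = 657·(1/2)^(312/141) + 657·(1/2)^(208/141) + 657·(1/2)^(104/141)
      = 141.73 + 236.32 + 394.03 ≈ 772.07 mg.

770 mg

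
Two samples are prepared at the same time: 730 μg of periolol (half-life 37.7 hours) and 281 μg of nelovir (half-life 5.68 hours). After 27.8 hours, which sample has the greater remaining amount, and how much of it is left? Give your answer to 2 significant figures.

periolol: 730 × (1/2)^0.7374 ≈ 437.87 μg.
nelovir: 281 × (1/2)^4.8944 ≈ 9.4483 μg.
Periolol has more remaining, at ≈ 437.87 μg.

periolol, 440 μg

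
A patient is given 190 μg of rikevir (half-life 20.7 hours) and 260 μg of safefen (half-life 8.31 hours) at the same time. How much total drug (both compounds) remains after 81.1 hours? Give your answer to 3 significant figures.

12.9 μg

rikevir: 190 × (1/2)^(81.1/20.7) = 190 × (1/2)^3.9179 ≈ 12.571 μg.
safefen: 260 × (1/2)^(81.1/8.31) = 260 × (1/2)^9.7593 ≈ 0.3 μg.
Total = 12.571 + 0.3 ≈ 12.871 μg.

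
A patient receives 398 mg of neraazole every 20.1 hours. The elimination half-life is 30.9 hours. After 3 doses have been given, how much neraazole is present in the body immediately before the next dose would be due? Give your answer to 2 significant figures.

The 3 doses were given 60.3, 40.2, 20.1 hours ago.
Total = 398·(1/2)^(60.3/30.9) + 398·(1/2)^(40.2/30.9) + 398·(1/2)^(20.1/30.9)
      = 102.9 + 161.53 + 253.55 ≈ 517.99 mg.

520 mg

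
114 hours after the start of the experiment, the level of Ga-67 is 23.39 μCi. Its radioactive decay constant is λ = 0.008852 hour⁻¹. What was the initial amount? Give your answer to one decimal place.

t½ = ln 2 / λ = 0.69315 / 0.008852 ≈ 78.304 hours.
Number of half-lives elapsed: n = 114/78.304 ≈ 1.4559.
A₀ = A × 2^n = 23.39 × 2^1.4559 = 23.39 × 2.7432 ≈ 64.164 μCi.

64.2 μCi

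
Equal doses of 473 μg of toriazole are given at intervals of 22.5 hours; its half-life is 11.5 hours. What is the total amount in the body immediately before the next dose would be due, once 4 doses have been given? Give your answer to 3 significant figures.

163 μg

The 4 doses were given 90, 67.5, 45, 22.5 hours ago.
Total = 473·(1/2)^(90/11.5) + 473·(1/2)^(67.5/11.5) + 473·(1/2)^(45/11.5) + 473·(1/2)^(22.5/11.5)
      = 2.0844 + 8.09 + 31.399 + 121.87 ≈ 163.44 μg.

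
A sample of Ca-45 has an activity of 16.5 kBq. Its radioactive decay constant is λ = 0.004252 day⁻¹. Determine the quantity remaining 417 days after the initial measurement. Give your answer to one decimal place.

2.8 kBq

t½ = ln 2 / λ = 0.69315 / 0.004252 ≈ 163.02 days.
Number of half-lives: n = 417/163.02 ≈ 2.558.
Remaining = 16.5 × (1/2)^2.558 = 16.5 × 0.16981 ≈ 2.8018 kBq.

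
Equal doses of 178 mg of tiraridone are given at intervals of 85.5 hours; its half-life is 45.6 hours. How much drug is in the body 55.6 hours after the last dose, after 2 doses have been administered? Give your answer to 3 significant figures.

The 2 doses were given 141.1, 55.6 hours ago.
Total = 178·(1/2)^(141.1/45.6) + 178·(1/2)^(55.6/45.6)
      = 20.842 + 76.45 ≈ 97.292 mg.

97.3 mg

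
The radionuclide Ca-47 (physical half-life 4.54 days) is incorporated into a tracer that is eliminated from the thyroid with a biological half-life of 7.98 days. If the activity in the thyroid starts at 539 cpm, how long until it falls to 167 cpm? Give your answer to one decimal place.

1/t_eff = 1/t_phys + 1/t_biol = 1/4.54 + 1/7.98 = 0.34558 per day.
t_eff = 4.54 × 7.98 / (4.54 + 7.98) ≈ 2.8937 days.
n = log₂(539/167) ≈ 1.6904; t = 1.6904 × 2.8937 ≈ 4.8916 days.

4.9 days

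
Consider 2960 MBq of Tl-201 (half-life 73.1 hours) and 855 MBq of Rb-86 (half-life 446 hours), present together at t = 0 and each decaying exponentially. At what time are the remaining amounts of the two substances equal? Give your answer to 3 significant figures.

Set 2960·(1/2)^(t/73.1) = 855·(1/2)^(t/446).
Taking log₂: log₂(2960/855) = t·(1/73.1 − 1/446).
log₂(3.462) = 1.7916; 1/73.1 − 1/446 = 0.011438.
t = 1.7916 / 0.011438 ≈ 156.64 hours.

157 hours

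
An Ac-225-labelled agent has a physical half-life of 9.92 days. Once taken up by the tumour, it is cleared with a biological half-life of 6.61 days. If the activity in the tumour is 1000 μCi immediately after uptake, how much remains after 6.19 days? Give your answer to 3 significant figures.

339 μCi

1/t_eff = 1/t_phys + 1/t_biol = 1/9.92 + 1/6.61 = 0.25209 per day.
t_eff = 9.92 × 6.61 / (9.92 + 6.61) ≈ 3.9668 days.
Remaining = 1000 × (1/2)^(6.19/3.9668) = 1000 × (1/2)^1.5605 ≈ 339.04 μCi.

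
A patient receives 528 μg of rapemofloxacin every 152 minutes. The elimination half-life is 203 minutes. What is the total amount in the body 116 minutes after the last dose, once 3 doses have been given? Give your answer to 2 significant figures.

The 3 doses were given 420, 268, 116 minutes ago.
Total = 528·(1/2)^(420/203) + 528·(1/2)^(268/203) + 528·(1/2)^(116/203)
      = 125.84 + 211.45 + 355.32 ≈ 692.61 μg.

690 μg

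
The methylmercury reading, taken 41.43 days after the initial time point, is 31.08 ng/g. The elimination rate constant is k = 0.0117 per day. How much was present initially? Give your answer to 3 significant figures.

50.5 ng/g

t½ = ln 2 / k = 0.69315 / 0.0117 ≈ 59.243 days.
Number of half-lives elapsed: n = 41.43/59.243 ≈ 0.69932.
A₀ = A × 2^n = 31.08 × 2^0.69932 = 31.08 × 1.6237 ≈ 50.466 ng/g.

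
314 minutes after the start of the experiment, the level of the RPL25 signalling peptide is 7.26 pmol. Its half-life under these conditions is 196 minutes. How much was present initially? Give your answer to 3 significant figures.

Number of half-lives elapsed: n = 314/196 ≈ 1.602.
A₀ = A × 2^n = 7.26 × 2^1.602 = 7.26 × 3.0357 ≈ 22.039 pmol.

22.0 pmol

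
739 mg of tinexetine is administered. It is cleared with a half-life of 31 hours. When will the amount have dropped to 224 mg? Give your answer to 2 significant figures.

Fraction remaining = 224/739 ≈ 0.30311.
n = log₂(739/224) = ln(3.2991)/ln 2 ≈ 1.7221 half-lives.
t = n × t½ = 1.7221 × 31 ≈ 53.384 hours.

53 hours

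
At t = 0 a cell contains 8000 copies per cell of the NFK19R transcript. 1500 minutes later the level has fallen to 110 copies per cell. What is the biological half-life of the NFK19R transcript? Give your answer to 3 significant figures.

A/A₀ = 110/8000 ≈ 0.01375.
n = log₂(72.727) ≈ 6.1844 half-lives elapsed in 1500 minutes.
t½ = 1500/6.1844 ≈ 242.54 minutes.

243 minutes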